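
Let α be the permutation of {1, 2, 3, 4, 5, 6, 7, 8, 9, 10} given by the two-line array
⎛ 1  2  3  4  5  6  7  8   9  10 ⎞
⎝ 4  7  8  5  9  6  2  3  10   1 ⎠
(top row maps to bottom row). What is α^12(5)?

Tracing 5 → 9 → … returns to 5 after 5 steps, so 5 lies in a 5-cycle (1 4 5 9 10).
Powers repeat with period 5 on this cycle, and 12 mod 5 = 2, so α^12(5) = α^2(5).
Stepping 2 places around the cycle: 5 → 9 → 10.

10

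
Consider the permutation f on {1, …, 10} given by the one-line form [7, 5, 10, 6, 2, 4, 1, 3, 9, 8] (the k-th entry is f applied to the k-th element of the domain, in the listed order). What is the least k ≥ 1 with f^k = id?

6

Writing f as disjoint cycles, the cycle lengths are 3, 2, 2, 2, 1.
The order is lcm(3, 2, 2, 2) = 6.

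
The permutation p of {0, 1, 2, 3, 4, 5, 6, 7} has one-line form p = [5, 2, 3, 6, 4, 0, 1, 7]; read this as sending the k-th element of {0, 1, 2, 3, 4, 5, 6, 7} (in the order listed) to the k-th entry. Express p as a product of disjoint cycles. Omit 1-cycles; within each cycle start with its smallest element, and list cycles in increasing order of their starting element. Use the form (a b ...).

(0 5)(1 2 3 6)

Start at 0 and follow images: 0 → 5 → 0, giving the cycle (0 5).
Continuing from each remaining unvisited element yields (0 5)(1 2 3 6).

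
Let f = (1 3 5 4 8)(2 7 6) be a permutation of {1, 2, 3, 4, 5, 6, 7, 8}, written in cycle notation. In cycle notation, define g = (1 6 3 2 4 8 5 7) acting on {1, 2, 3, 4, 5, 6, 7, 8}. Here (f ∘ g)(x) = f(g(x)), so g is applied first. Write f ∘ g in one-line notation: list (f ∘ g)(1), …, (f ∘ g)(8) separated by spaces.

(f ∘ g)(x) = f(g(x)). Computing each image: f(g(1)) = f(6) = 2, f(g(2)) = f(4) = 8, f(g(3)) = f(2) = 7, f(g(4)) = f(8) = 1, f(g(5)) = f(7) = 6, f(g(6)) = f(3) = 5, f(g(7)) = f(1) = 3, f(g(8)) = f(5) = 4.
Hence f ∘ g = [2 8 7 1 6 5 3 4].

2 8 7 1 6 5 3 4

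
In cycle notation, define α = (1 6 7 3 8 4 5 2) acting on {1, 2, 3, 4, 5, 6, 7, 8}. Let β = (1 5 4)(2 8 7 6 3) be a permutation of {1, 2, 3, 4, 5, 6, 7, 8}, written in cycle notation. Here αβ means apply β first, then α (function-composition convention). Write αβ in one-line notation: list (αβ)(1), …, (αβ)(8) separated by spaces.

2 4 1 6 5 8 7 3

For each element, apply β then α: 1 → 5 → 2; 2 → 8 → 4; 3 → 2 → 1; 4 → 1 → 6; 5 → 4 → 5; 6 → 3 → 8; 7 → 6 → 7; 8 → 7 → 3.
So αβ in one-line form is 2 4 1 6 5 8 7 3.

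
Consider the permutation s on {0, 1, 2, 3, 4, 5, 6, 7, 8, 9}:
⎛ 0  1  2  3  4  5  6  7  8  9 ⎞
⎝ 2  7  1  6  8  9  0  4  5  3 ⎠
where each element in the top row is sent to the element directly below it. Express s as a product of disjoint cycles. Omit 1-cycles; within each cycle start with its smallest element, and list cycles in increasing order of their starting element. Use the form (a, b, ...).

Iterating s from 0 gives 0 → 2 → 1 → 7 → 4 → 8 → 5 → 9 → 3 → 6 → 0; that is the 10-cycle (0, 2, 1, 7, 4, 8, 5, 9, 3, 6).
Repeating from the next unused element and collecting all non-trivial cycles gives (0, 2, 1, 7, 4, 8, 5, 9, 3, 6).

(0, 2, 1, 7, 4, 8, 5, 9, 3, 6)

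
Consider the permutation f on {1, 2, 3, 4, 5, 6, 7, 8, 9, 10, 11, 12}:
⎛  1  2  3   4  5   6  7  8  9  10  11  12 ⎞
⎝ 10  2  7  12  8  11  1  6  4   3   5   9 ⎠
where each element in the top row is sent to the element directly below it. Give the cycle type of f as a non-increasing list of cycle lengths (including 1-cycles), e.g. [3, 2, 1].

The disjoint cycles are (1, 10, 3, 7)(2)(4, 12, 9)(5, 8, 6, 11), with lengths 4, 4, 3, 1 in non-increasing order.

[4, 4, 3, 1]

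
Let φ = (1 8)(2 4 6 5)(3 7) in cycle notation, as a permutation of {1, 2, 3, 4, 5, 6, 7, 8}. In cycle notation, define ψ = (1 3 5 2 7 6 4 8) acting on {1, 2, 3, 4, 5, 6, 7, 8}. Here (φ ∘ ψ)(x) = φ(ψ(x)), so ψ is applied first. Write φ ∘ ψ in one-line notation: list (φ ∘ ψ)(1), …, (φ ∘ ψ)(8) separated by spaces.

7 3 2 1 4 6 5 8

For each element, apply ψ then φ: 1 → 3 → 7; 2 → 7 → 3; 3 → 5 → 2; 4 → 8 → 1; 5 → 2 → 4; 6 → 4 → 6; 7 → 6 → 5; 8 → 1 → 8.
So φ ∘ ψ in one-line form is 7 3 2 1 4 6 5 8.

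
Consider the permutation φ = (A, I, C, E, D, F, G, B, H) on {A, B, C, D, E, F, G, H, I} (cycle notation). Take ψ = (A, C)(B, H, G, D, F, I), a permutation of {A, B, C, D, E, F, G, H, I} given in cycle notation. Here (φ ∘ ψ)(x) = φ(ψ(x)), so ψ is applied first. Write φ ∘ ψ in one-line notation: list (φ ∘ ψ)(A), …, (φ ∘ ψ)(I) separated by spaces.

(φ ∘ ψ)(x) = φ(ψ(x)). Computing each image: φ(ψ(A)) = φ(C) = E, φ(ψ(B)) = φ(H) = A, φ(ψ(C)) = φ(A) = I, φ(ψ(D)) = φ(F) = G, φ(ψ(E)) = φ(E) = D, φ(ψ(F)) = φ(I) = C, φ(ψ(G)) = φ(D) = F, φ(ψ(H)) = φ(G) = B, φ(ψ(I)) = φ(B) = H.
Hence φ ∘ ψ = [E A I G D C F B H].

E A I G D C F B H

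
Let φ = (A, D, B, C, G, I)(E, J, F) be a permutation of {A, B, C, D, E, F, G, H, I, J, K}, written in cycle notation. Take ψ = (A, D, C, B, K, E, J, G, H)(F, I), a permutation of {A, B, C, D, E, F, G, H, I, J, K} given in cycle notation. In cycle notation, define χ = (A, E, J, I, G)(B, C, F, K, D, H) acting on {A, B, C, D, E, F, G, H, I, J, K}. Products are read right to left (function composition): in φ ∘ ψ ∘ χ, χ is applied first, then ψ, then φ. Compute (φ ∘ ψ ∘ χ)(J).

(φ ∘ ψ ∘ χ)(J) = φ(ψ(χ(J))). χ(J) = I, then ψ(I) = F, then φ(F) = E, so the result is E.

E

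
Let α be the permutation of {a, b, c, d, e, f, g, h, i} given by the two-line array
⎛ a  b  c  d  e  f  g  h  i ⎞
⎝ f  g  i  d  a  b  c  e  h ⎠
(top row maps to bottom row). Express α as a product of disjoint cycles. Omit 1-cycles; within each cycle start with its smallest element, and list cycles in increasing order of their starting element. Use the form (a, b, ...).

(a, f, b, g, c, i, h, e)

From a: a → f → b → g → c → i → h → e → a, closing the cycle (a, f, b, g, c, i, h, e).
Continuing from each remaining unvisited element yields (a, f, b, g, c, i, h, e).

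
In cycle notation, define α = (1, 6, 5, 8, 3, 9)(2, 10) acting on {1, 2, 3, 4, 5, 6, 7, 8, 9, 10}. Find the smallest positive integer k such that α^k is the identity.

The disjoint cycles have lengths 6, 2, 1, 1.
The order of α is the least common multiple of its cycle lengths: lcm(6, 2) = 6.

6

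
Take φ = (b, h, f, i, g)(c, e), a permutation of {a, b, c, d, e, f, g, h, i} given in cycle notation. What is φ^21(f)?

f lies in the 5-cycle (b, h, f, i, g).
Powers repeat with period 5 on this cycle, and 21 mod 5 = 1, so φ^21(f) = φ^1(f).
Stepping 1 place around the cycle: f → i.

i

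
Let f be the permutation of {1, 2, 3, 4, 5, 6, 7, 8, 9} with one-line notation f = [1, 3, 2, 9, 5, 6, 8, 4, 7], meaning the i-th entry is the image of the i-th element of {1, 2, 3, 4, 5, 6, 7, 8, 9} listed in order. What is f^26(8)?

9

Tracing 8 → 4 → … returns to 8 after 4 steps, so 8 lies in a 4-cycle (4, 9, 7, 8).
Since the cycle has length 4, f^26 acts on it the same as f^2 (26 mod 4 = 2).
Advancing 2 steps from 8: 8 → 4 → 9.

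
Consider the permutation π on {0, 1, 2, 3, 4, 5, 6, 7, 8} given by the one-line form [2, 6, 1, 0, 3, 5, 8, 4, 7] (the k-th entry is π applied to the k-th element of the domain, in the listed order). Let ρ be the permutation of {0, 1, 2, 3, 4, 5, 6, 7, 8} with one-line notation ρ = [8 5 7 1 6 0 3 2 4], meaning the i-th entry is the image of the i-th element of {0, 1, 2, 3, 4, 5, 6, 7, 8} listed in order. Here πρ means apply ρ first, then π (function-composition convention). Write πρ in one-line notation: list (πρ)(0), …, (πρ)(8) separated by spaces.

7 5 4 6 8 2 0 1 3

(πρ)(x) = π(ρ(x)). Computing each image: π(ρ(0)) = π(8) = 7, π(ρ(1)) = π(5) = 5, π(ρ(2)) = π(7) = 4, π(ρ(3)) = π(1) = 6, π(ρ(4)) = π(6) = 8, π(ρ(5)) = π(0) = 2, π(ρ(6)) = π(3) = 0, π(ρ(7)) = π(2) = 1, π(ρ(8)) = π(4) = 3.
Hence πρ = [7 5 4 6 8 2 0 1 3].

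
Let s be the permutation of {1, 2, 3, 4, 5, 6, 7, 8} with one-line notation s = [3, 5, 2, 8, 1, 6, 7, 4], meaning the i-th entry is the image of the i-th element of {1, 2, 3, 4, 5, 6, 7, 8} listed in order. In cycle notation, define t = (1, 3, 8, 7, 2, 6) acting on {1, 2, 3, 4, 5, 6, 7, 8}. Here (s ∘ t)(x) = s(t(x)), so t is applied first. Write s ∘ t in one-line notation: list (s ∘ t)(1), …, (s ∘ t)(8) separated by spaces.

2 6 4 8 1 3 5 7

Chase each element through t then s: 1 → 3 → 2; 2 → 6 → 6; 3 → 8 → 4; 4 → 4 → 8; 5 → 5 → 1; 6 → 1 → 3; 7 → 2 → 5; 8 → 7 → 7.
Collecting the images, s ∘ t = [2 6 4 8 1 3 5 7].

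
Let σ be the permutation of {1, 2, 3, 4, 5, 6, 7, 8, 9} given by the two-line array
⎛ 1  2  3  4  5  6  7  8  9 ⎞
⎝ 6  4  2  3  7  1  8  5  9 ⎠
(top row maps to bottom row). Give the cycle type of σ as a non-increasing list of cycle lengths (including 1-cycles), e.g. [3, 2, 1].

[3, 3, 2, 1]

The disjoint cycles are (1, 6)(2, 4, 3)(5, 7, 8)(9), with lengths 3, 3, 2, 1 in non-increasing order.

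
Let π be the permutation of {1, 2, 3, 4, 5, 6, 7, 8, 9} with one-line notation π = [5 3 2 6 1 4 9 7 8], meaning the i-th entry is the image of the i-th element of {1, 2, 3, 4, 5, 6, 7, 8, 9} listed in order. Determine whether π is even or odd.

In disjoint-cycle form the cycle lengths are 3, 2, 2, 2.
A cycle is odd iff its length is even; π has 3 even-length cycles, so sgn(π) = (−1)^3 and π is odd.

odd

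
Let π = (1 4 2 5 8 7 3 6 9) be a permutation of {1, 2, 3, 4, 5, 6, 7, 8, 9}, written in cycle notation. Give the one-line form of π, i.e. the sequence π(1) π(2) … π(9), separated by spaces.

Image by image: 1→4, 2→5, 3→6, 4→2, 5→8, 6→9, 7→3, 8→7, 9→1.
So the one-line form is 4 5 6 2 8 9 3 7 1.

4 5 6 2 8 9 3 7 1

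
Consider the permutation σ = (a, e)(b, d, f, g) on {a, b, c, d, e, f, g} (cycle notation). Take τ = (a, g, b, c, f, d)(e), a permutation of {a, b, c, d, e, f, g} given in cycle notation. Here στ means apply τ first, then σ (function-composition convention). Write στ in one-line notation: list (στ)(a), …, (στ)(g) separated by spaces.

For each element, apply τ then σ: a → g → b; b → c → c; c → f → g; d → a → e; e → e → a; f → d → f; g → b → d.
Collecting the images, στ = [b c g e a f d].

b c g e a f d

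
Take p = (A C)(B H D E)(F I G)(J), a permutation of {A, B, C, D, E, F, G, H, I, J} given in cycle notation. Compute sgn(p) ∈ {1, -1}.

The cycle lengths are 4, 3, 2, 1.
A cycle of length ℓ contributes ℓ−1 transpositions, so p is a product of 3 + 2 + 1 = 6 transpositions — even.

1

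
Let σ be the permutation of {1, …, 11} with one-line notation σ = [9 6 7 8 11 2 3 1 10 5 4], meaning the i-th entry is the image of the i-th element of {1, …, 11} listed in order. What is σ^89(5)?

9

Tracing 5 → 11 → … returns to 5 after 7 steps, so 5 lies in a 7-cycle (1 9 10 5 11 4 8).
Since the cycle has length 7, σ^89 acts on it the same as σ^5 (89 mod 7 = 5).
Advancing 5 steps from 5: 5 → 11 → 4 → 8 → 1 → 9.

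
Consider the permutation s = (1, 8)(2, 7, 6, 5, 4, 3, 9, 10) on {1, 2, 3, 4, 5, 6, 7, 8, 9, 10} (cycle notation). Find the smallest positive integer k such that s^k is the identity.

8

The disjoint cycles have lengths 8, 2.
Since disjoint cycles commute, ord(s) = lcm(8, 2) = 8.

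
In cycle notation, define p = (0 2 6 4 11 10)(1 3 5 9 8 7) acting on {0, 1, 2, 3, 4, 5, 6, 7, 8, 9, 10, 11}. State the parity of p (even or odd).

The cycle lengths are 6, 6.
A cycle is odd iff its length is even; p has 2 even-length cycles, so sgn(p) = (−1)^2 and p is even.

even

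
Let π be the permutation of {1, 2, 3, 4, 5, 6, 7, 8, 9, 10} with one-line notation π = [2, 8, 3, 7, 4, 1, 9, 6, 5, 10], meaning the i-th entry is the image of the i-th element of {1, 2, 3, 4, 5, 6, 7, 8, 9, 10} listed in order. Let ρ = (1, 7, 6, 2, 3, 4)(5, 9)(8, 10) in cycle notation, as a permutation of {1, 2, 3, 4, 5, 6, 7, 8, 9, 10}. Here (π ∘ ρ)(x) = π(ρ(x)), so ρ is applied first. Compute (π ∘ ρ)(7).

1

ρ(7) = 6, then π(6) = 1; composing gives (π ∘ ρ)(7) = 1.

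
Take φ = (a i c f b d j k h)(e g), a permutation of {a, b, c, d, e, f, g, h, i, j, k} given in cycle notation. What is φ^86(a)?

a lies in the 9-cycle (a i c f b d j k h).
Since the cycle has length 9, φ^86 acts on it the same as φ^5 (86 mod 9 = 5).
Advancing 5 steps from a: a → i → c → f → b → d.

d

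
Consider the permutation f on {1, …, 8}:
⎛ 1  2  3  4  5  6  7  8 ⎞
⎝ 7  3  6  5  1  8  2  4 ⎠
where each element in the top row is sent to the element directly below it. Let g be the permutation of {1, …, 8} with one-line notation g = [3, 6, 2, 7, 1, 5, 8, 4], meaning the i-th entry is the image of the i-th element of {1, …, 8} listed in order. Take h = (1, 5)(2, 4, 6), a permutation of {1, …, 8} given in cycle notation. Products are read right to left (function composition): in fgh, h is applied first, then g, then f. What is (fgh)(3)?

3

(fgh)(3) = f(g(h(3))). h(3) = 3, then g(3) = 2, then f(2) = 3, so the result is 3.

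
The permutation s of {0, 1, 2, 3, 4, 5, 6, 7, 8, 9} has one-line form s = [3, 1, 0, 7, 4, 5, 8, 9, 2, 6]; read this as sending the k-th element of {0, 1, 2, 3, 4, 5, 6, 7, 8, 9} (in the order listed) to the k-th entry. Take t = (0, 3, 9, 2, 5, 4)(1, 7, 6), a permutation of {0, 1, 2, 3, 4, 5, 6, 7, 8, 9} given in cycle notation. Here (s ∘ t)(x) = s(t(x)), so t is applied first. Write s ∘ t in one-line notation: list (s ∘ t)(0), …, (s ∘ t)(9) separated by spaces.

7 9 5 6 3 4 1 8 2 0

Chase each element through t then s: 0 → 3 → 7; 1 → 7 → 9; 2 → 5 → 5; 3 → 9 → 6; 4 → 0 → 3; 5 → 4 → 4; 6 → 1 → 1; 7 → 6 → 8; 8 → 8 → 2; 9 → 2 → 0.
So s ∘ t in one-line form is 7 9 5 6 3 4 1 8 2 0.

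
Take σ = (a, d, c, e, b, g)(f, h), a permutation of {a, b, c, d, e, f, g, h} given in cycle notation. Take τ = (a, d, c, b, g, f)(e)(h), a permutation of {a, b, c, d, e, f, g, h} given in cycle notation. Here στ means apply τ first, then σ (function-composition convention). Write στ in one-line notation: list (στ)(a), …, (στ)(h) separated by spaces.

c a g e b d h f

Chase each element through τ then σ: a → d → c; b → g → a; c → b → g; d → c → e; e → e → b; f → a → d; g → f → h; h → h → f.
Collecting the images, στ = [c a g e b d h f].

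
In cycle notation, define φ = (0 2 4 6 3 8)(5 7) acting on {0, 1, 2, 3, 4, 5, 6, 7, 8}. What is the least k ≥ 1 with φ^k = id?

The cycle type of φ is (6, 2, 1).
The order is lcm(6, 2) = 6.

6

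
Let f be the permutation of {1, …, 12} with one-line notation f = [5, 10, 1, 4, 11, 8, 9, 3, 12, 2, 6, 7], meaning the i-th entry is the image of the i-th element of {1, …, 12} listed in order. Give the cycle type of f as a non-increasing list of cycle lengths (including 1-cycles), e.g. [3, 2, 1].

The disjoint cycles are (1, 5, 11, 6, 8, 3)(2, 10)(4)(7, 9, 12), with lengths 6, 3, 2, 1 in non-increasing order.

[6, 3, 2, 1]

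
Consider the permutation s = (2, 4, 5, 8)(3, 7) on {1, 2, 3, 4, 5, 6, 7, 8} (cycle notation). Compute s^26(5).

2

5 lies in the 4-cycle (2, 4, 5, 8).
On a 4-cycle, s^4 is the identity, so s^26 = s^2 there (26 ≡ 2 mod 4).
Advancing 2 steps from 5: 5 → 8 → 2.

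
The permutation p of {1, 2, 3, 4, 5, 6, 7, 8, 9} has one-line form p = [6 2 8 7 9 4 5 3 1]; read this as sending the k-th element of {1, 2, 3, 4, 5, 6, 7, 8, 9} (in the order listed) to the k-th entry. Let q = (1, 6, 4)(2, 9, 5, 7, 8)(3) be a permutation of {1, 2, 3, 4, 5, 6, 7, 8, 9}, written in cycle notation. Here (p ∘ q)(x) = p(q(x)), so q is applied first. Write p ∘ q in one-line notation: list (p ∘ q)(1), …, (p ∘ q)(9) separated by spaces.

4 1 8 6 5 7 3 2 9

Chase each element through q then p: 1 → 6 → 4; 2 → 9 → 1; 3 → 3 → 8; 4 → 1 → 6; 5 → 7 → 5; 6 → 4 → 7; 7 → 8 → 3; 8 → 2 → 2; 9 → 5 → 9.
Collecting the images, p ∘ q = [4 1 8 6 5 7 3 2 9].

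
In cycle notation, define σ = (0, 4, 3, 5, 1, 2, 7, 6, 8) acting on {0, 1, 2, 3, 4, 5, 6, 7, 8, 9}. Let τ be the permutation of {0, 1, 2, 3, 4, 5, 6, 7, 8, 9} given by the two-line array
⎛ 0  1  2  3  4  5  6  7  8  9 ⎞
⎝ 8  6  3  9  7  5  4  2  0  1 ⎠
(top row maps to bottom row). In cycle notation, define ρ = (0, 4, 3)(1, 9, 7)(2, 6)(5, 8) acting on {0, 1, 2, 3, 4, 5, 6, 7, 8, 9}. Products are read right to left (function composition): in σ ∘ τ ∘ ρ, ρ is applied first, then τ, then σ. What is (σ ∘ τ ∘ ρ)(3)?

0

Apply the permutations in order: ρ(3) = 0, then τ(0) = 8, then σ(8) = 0. So (σ ∘ τ ∘ ρ)(3) = 0.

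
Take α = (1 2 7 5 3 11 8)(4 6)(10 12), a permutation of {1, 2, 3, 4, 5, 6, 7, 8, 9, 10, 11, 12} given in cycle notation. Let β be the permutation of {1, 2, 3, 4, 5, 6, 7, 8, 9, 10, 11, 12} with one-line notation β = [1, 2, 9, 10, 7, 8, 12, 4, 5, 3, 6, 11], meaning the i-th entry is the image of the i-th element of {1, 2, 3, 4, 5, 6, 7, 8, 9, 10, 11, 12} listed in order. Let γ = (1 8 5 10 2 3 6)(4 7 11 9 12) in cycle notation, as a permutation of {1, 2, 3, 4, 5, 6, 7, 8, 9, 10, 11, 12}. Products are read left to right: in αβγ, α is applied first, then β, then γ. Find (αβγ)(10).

9

Apply the permutations in order: α(10) = 12, then β(12) = 11, then γ(11) = 9. So (αβγ)(10) = 9.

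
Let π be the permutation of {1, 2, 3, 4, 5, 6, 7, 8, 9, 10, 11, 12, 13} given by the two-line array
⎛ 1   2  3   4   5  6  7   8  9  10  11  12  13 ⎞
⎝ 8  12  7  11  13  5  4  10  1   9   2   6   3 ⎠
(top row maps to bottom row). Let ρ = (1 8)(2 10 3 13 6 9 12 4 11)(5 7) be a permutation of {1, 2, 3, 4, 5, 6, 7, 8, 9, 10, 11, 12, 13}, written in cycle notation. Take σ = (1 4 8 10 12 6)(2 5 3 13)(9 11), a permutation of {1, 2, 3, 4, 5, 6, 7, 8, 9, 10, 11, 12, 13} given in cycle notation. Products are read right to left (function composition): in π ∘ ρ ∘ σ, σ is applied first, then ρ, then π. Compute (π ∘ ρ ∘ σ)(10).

11

Chase 10: σ(10) = 12; ρ(12) = 4; π(4) = 11. Hence (π ∘ ρ ∘ σ)(10) = 11.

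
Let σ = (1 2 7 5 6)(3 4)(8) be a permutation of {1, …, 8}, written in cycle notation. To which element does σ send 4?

4 appears in (3 4); the next entry (wrapping around) is 3.

3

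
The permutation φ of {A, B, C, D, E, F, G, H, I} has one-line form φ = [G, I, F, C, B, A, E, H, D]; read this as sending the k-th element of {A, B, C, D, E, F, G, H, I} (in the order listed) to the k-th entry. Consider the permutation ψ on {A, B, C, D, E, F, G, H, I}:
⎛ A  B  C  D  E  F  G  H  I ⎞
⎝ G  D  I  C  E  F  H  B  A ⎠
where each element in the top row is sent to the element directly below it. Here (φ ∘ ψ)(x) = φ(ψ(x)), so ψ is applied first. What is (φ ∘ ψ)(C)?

D

(φ ∘ ψ)(C) = φ(ψ(C)). ψ(C) = I, then φ(I) = D. So (φ ∘ ψ)(C) = D.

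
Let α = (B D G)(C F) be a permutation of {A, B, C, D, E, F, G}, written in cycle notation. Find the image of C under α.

C appears in (C F); the next entry (wrapping around) is F.

F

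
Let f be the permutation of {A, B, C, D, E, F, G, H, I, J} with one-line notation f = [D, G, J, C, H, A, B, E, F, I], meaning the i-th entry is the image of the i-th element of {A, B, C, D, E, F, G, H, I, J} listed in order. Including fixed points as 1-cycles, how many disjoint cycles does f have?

3

The cycle decomposition is (A, D, C, J, I, F)(B, G)(E, H), which has 3 cycles (counting 1-cycles).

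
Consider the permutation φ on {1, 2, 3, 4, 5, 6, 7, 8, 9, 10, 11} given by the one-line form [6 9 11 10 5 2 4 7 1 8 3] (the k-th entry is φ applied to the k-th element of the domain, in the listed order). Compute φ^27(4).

7

Tracing 4 → 10 → … returns to 4 after 4 steps, so 4 lies in a 4-cycle (4, 10, 8, 7).
On a 4-cycle, φ^4 is the identity, so φ^27 = φ^3 there (27 ≡ 3 mod 4).
Advancing 3 steps from 4: 4 → 10 → 8 → 7.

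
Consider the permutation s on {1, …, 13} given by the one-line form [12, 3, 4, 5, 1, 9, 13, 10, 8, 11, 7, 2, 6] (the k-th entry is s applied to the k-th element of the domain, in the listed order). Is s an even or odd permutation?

odd

In disjoint-cycle form the cycle lengths are 7, 6.
A cycle of length ℓ contributes ℓ−1 transpositions, so s is a product of 6 + 5 = 11 transpositions — odd.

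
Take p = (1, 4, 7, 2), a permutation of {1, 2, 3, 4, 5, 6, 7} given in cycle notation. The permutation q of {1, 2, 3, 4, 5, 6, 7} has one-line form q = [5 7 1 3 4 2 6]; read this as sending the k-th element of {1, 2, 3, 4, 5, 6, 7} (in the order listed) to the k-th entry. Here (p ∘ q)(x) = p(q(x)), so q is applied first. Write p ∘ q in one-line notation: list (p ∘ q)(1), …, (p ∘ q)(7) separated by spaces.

Chase each element through q then p: 1 → 5 → 5; 2 → 7 → 2; 3 → 1 → 4; 4 → 3 → 3; 5 → 4 → 7; 6 → 2 → 1; 7 → 6 → 6.
Collecting the images, p ∘ q = [5 2 4 3 7 1 6].

5 2 4 3 7 1 6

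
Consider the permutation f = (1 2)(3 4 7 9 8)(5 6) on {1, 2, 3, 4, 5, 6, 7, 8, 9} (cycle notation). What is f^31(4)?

4 lies in the 5-cycle (3 4 7 9 8).
On a 5-cycle, f^5 is the identity, so f^31 = f^1 there (31 ≡ 1 mod 5).
Stepping 1 place around the cycle: 4 → 7.

7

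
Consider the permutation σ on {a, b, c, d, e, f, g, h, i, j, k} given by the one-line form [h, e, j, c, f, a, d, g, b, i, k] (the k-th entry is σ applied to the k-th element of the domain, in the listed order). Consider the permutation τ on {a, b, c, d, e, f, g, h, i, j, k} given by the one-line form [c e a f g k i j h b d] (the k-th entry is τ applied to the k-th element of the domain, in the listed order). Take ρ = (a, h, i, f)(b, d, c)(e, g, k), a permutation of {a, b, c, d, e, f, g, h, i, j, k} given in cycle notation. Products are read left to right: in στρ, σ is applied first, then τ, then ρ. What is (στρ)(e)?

e

Chase e: σ(e) = f; τ(f) = k; ρ(k) = e. Hence (στρ)(e) = e.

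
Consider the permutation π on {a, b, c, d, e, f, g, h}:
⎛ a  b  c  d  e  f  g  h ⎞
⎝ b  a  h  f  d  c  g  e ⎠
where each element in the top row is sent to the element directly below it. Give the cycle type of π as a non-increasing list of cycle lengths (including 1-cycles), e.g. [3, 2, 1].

[5, 2, 1]

The disjoint cycles are (a, b)(c, h, e, d, f)(g), with lengths 5, 2, 1 in non-increasing order.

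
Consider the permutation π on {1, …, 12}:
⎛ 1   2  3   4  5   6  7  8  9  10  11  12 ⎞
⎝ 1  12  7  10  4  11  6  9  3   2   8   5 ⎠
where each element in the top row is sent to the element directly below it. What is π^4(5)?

Tracing 5 → 4 → … returns to 5 after 5 steps, so 5 lies in a 5-cycle (2 12 5 4 10).
Advancing 4 steps from 5: 5 → 4 → 10 → 2 → 12.

12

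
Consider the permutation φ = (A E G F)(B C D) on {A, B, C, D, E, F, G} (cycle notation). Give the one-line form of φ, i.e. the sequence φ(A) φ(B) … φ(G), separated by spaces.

Reading each image from the cycles: A→E, B→C, C→D, D→B, E→G, F→A, G→F.
Listing these in domain order gives E C D B G A F.

E C D B G A F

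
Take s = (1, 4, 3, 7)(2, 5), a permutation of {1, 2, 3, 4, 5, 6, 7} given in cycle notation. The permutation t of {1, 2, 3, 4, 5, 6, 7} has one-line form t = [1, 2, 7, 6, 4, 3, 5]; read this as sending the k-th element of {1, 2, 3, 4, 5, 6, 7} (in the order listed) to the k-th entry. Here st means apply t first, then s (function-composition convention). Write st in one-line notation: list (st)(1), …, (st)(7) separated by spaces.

(st)(x) = s(t(x)). Computing each image: s(t(1)) = s(1) = 4, s(t(2)) = s(2) = 5, s(t(3)) = s(7) = 1, s(t(4)) = s(6) = 6, s(t(5)) = s(4) = 3, s(t(6)) = s(3) = 7, s(t(7)) = s(5) = 2.
Hence st = [4 5 1 6 3 7 2].

4 5 1 6 3 7 2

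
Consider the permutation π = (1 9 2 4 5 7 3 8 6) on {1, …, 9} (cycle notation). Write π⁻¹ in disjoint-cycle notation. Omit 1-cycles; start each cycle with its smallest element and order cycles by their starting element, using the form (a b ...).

The inverse reverses each cycle.
After reversing and putting each cycle's least element first, π⁻¹ = (1 6 8 3 7 5 4 2 9).

(1 6 8 3 7 5 4 2 9)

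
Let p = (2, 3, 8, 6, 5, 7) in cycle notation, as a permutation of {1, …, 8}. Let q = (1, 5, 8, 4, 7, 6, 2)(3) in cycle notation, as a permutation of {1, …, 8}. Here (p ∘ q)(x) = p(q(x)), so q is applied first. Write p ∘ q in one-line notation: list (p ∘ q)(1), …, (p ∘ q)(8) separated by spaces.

Chase each element through q then p: 1 → 5 → 7; 2 → 1 → 1; 3 → 3 → 8; 4 → 7 → 2; 5 → 8 → 6; 6 → 2 → 3; 7 → 6 → 5; 8 → 4 → 4.
So p ∘ q in one-line form is 7 1 8 2 6 3 5 4.

7 1 8 2 6 3 5 4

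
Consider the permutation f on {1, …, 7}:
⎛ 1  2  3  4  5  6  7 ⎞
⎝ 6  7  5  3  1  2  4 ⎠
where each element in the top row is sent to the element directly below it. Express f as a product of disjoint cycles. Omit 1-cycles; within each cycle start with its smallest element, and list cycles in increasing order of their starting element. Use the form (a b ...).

(1 6 2 7 4 3 5)

From 1: 1 → 6 → 2 → 7 → 4 → 3 → 5 → 1, closing the cycle (1 6 2 7 4 3 5).
Repeating from the next unused element and collecting all non-trivial cycles gives (1 6 2 7 4 3 5).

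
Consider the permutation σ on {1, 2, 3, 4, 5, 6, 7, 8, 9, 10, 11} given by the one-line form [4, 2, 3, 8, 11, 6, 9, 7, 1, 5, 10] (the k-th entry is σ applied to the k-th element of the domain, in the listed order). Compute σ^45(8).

8

Tracing 8 → 7 → … returns to 8 after 5 steps, so 8 lies in a 5-cycle (1, 4, 8, 7, 9).
Powers repeat with period 5 on this cycle, and 45 mod 5 = 0, so σ^45(8) = σ^0(8).
So σ^45(8) = 8.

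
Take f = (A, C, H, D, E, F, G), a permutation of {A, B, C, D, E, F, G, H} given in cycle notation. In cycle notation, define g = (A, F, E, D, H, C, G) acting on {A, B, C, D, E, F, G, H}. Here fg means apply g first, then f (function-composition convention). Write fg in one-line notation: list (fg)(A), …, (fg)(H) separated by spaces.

G B A D E F C H

(fg)(x) = f(g(x)). Computing each image: f(g(A)) = f(F) = G, f(g(B)) = f(B) = B, f(g(C)) = f(G) = A, f(g(D)) = f(H) = D, f(g(E)) = f(D) = E, f(g(F)) = f(E) = F, f(g(G)) = f(A) = C, f(g(H)) = f(C) = H.
Hence fg = [G B A D E F C H].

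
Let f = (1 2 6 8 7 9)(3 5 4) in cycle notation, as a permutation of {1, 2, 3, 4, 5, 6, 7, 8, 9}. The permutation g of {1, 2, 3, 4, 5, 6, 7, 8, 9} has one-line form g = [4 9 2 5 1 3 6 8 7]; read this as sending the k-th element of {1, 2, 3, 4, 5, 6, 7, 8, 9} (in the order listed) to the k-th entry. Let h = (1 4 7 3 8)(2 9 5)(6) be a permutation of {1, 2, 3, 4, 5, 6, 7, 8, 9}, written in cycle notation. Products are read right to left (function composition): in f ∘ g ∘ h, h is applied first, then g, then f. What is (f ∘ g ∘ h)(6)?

5

Apply the permutations in order: h(6) = 6, then g(6) = 3, then f(3) = 5. So (f ∘ g ∘ h)(6) = 5.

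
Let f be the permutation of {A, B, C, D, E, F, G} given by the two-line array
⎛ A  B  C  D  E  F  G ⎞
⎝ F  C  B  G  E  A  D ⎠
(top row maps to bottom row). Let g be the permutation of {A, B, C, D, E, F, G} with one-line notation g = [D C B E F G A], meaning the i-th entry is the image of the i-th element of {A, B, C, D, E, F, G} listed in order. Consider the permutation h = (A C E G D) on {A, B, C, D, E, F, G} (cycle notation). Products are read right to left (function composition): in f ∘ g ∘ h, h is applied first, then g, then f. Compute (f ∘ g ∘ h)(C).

A

(f ∘ g ∘ h)(C) = f(g(h(C))). h(C) = E, then g(E) = F, then f(F) = A, so the result is A.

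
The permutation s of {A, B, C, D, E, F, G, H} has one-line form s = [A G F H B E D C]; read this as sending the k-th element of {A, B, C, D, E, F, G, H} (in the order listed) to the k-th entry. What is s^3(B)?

H

Tracing B → G → … returns to B after 7 steps, so B lies in a 7-cycle (B G D H C F E).
Advancing 3 steps from B: B → G → D → H.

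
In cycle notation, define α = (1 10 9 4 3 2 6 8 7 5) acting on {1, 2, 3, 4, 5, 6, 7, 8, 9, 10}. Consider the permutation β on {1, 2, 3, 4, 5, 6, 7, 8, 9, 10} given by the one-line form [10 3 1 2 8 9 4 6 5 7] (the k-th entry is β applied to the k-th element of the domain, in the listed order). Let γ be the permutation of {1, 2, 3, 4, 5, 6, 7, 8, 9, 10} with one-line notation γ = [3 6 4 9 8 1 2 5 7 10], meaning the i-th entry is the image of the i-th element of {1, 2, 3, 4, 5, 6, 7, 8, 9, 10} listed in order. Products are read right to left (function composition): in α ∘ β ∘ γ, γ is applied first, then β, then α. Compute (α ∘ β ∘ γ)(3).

6

(α ∘ β ∘ γ)(3) = α(β(γ(3))). γ(3) = 4, then β(4) = 2, then α(2) = 6, so the result is 6.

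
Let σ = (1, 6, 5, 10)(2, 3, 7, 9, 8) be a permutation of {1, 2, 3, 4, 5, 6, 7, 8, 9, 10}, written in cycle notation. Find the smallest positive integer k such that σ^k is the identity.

The cycle type of σ is (5, 4, 1).
The order is lcm(5, 4) = 20.

20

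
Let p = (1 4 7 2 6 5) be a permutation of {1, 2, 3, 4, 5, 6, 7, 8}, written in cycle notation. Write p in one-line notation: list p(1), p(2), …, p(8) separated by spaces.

Each element maps to the next entry in its cycle (wrapping to the front): 1→4, 2→6, 3→3, 4→7, 5→1, 6→5, 7→2, 8→8.
Listing these in domain order gives 4 6 3 7 1 5 2 8.

4 6 3 7 1 5 2 8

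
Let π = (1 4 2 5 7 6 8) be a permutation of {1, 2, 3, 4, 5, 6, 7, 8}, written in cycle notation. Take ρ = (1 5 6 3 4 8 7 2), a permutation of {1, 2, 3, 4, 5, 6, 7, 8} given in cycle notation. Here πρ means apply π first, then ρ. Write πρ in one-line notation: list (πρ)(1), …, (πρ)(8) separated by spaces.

8 6 4 1 2 7 3 5

For each element, apply π then ρ: 1 → 4 → 8; 2 → 5 → 6; 3 → 3 → 4; 4 → 2 → 1; 5 → 7 → 2; 6 → 8 → 7; 7 → 6 → 3; 8 → 1 → 5.
Collecting the images, πρ = [8 6 4 1 2 7 3 5].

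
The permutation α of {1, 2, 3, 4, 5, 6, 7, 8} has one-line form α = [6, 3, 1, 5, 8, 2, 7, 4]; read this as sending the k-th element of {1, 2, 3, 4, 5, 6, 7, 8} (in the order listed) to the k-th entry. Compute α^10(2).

Tracing 2 → 3 → … returns to 2 after 4 steps, so 2 lies in a 4-cycle (1, 6, 2, 3).
Since the cycle has length 4, α^10 acts on it the same as α^2 (10 mod 4 = 2).
Advancing 2 steps from 2: 2 → 3 → 1.

1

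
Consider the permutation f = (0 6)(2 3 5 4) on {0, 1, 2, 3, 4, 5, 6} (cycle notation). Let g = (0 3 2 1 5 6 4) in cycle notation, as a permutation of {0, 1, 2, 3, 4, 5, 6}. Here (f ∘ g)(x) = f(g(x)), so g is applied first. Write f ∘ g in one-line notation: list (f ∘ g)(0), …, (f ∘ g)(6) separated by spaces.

5 4 1 3 6 0 2

For each element, apply g then f: 0 → 3 → 5; 1 → 5 → 4; 2 → 1 → 1; 3 → 2 → 3; 4 → 0 → 6; 5 → 6 → 0; 6 → 4 → 2.
Collecting the images, f ∘ g = [5 4 1 3 6 0 2].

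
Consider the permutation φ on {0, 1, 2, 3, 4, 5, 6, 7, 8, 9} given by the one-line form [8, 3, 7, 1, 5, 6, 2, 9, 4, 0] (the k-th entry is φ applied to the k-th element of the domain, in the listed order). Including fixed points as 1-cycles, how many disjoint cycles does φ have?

The cycle decomposition is (0 8 4 5 6 2 7 9)(1 3), which has 2 cycles (counting 1-cycles).

2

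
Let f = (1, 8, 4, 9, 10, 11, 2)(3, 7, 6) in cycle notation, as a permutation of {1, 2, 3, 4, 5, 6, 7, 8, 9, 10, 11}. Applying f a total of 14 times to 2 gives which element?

2

2 lies in the 7-cycle (1, 8, 4, 9, 10, 11, 2).
Since the cycle has length 7, f^14 acts on it the same as f^0 (14 mod 7 = 0).
So f^14(2) = 2.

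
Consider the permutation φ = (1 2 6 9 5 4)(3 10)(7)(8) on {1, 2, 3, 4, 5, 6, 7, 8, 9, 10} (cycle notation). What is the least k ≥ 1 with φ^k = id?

The cycle type of φ is (6, 2, 1, 1).
Since disjoint cycles commute, ord(φ) = lcm(6, 2) = 6.

6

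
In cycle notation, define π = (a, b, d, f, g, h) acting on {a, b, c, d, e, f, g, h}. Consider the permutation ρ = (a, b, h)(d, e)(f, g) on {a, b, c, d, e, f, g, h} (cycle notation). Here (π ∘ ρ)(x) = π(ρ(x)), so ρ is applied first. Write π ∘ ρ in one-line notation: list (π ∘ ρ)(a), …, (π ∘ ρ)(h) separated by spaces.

d a c e f h g b

(π ∘ ρ)(x) = π(ρ(x)). Computing each image: π(ρ(a)) = π(b) = d, π(ρ(b)) = π(h) = a, π(ρ(c)) = π(c) = c, π(ρ(d)) = π(e) = e, π(ρ(e)) = π(d) = f, π(ρ(f)) = π(g) = h, π(ρ(g)) = π(f) = g, π(ρ(h)) = π(a) = b.
Hence π ∘ ρ = [d a c e f h g b].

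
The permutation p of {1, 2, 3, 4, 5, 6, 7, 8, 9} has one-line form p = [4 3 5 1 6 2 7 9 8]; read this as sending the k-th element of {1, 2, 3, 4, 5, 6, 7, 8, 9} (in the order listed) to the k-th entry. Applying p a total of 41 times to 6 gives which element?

Tracing 6 → 2 → … returns to 6 after 4 steps, so 6 lies in a 4-cycle (2 3 5 6).
On a 4-cycle, p^4 is the identity, so p^41 = p^1 there (41 ≡ 1 mod 4).
Stepping 1 place around the cycle: 6 → 2.

2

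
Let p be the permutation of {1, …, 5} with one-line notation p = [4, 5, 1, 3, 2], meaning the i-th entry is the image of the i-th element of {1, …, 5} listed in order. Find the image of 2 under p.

2 is element number 2 of the domain, and entry number 2 of the one-line form is 5, so p(2) = 5.

5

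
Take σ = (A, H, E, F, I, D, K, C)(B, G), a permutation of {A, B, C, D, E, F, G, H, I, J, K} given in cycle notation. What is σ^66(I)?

I lies in the 8-cycle (A, H, E, F, I, D, K, C).
Since the cycle has length 8, σ^66 acts on it the same as σ^2 (66 mod 8 = 2).
Stepping 2 places around the cycle: I → D → K.

K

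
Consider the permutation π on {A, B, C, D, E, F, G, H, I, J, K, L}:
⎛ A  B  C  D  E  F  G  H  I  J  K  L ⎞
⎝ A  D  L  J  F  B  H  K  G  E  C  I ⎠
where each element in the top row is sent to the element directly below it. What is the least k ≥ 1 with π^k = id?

The disjoint-cycle form of π has cycle lengths 6, 5, 1.
The order of π is the least common multiple of its cycle lengths: lcm(6, 5) = 30.

30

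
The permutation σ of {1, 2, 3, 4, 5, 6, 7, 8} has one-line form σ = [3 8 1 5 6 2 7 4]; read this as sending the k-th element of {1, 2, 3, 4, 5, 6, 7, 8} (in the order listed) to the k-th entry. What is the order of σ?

Decomposing into disjoint cycles gives cycle lengths 5, 2, 1.
The order of σ is the least common multiple of its cycle lengths: lcm(5, 2) = 10.

10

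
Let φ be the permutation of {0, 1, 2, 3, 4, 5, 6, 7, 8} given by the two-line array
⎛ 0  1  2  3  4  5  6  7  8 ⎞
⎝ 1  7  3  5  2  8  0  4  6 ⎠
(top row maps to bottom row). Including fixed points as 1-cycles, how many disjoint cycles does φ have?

1

The cycle decomposition is (0 1 7 4 2 3 5 8 6), which has 1 cycle (counting 1-cycles).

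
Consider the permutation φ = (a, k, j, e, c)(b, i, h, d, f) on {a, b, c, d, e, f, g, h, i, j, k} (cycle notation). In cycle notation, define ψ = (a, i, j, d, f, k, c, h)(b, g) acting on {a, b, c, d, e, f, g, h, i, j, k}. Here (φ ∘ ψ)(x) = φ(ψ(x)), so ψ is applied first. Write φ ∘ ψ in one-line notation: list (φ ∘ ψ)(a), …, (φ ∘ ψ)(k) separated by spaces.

h g d b c j i k e f a

Chase each element through ψ then φ: a → i → h; b → g → g; c → h → d; d → f → b; e → e → c; f → k → j; g → b → i; h → a → k; i → j → e; j → d → f; k → c → a.
So φ ∘ ψ in one-line form is h g d b c j i k e f a.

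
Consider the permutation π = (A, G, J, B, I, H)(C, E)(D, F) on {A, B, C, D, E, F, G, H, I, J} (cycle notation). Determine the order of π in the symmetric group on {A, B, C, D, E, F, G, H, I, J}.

6

The cycle type of π is (6, 2, 2).
Since disjoint cycles commute, ord(π) = lcm(6, 2, 2) = 6.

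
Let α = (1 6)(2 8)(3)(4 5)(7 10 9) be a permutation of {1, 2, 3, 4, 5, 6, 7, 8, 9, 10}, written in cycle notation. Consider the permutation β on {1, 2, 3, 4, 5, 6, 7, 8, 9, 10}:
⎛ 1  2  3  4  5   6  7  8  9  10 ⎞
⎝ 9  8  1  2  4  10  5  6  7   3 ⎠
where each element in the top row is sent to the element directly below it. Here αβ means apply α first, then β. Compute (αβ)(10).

(αβ)(10) = β(α(10)). α(10) = 9, then β(9) = 7. So (αβ)(10) = 7.

7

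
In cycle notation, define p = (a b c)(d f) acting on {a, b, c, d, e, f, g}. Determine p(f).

d

f appears in (d f); the next entry (wrapping around) is d.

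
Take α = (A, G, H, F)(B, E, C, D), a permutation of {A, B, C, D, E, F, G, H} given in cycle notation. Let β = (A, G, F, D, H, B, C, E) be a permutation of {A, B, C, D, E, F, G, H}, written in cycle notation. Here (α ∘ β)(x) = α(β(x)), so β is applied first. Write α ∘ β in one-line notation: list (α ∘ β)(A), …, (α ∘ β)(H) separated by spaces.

Chase each element through β then α: A → G → H; B → C → D; C → E → C; D → H → F; E → A → G; F → D → B; G → F → A; H → B → E.
So α ∘ β in one-line form is H D C F G B A E.

H D C F G B A E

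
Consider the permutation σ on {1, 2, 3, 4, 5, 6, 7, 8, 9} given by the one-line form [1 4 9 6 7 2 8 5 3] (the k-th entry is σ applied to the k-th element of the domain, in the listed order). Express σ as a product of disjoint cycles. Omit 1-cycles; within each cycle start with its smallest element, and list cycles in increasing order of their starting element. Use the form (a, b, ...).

Start at 2 and follow images: 2 → 4 → 6 → 2, giving the cycle (2, 4, 6).
Continuing from each remaining unvisited element yields (2, 4, 6)(3, 9)(5, 7, 8).

(2, 4, 6)(3, 9)(5, 7, 8)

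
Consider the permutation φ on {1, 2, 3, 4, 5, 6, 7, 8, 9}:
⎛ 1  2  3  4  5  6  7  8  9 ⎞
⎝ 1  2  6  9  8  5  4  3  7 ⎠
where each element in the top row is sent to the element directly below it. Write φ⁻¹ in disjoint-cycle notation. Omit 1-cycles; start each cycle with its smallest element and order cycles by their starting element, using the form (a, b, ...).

First write φ in disjoint cycles: (3, 6, 5, 8)(4, 9, 7).
The inverse reverses every cycle; in canonical form, φ⁻¹ = (3, 8, 5, 6)(4, 7, 9).

(3, 8, 5, 6)(4, 7, 9)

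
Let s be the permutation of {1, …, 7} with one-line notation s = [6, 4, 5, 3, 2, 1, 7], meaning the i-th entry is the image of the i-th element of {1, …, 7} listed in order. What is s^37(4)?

Tracing 4 → 3 → … returns to 4 after 4 steps, so 4 lies in a 4-cycle (2 4 3 5).
Since the cycle has length 4, s^37 acts on it the same as s^1 (37 mod 4 = 1).
Advancing 1 step from 4: 4 → 3.

3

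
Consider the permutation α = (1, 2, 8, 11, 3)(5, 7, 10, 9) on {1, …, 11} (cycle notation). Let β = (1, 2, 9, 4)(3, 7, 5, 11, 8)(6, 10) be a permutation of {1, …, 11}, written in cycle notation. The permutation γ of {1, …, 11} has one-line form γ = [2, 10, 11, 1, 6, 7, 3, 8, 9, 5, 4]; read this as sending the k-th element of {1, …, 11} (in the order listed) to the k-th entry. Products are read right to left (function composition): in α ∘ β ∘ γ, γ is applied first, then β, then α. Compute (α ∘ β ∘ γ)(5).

9

Apply the permutations in order: γ(5) = 6, then β(6) = 10, then α(10) = 9. So (α ∘ β ∘ γ)(5) = 9.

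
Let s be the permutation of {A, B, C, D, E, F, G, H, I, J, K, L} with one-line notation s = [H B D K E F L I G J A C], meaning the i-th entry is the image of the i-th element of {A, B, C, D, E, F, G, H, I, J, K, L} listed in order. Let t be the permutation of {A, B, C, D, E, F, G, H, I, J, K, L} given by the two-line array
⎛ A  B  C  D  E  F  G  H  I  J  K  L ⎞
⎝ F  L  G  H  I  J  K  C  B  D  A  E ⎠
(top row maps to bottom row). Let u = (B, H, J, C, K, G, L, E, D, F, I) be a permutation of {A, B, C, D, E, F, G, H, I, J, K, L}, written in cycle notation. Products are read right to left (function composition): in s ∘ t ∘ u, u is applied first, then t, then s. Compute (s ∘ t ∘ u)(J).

L

Chase J: u(J) = C; t(C) = G; s(G) = L. Hence (s ∘ t ∘ u)(J) = L.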